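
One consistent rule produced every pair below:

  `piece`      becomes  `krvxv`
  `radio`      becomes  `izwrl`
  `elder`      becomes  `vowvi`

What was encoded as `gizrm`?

train

Each pair mirrors across the alphabet (p↔k, i↔r, e↔v): positions sum to 25. Each letter is replaced by its mirror in the alphabet: a↔z, b↔y, c↔x, and so on (the Atbash cipher).
Decoding gizrm: g↔t, i↔r, z↔a, r↔i, m↔n.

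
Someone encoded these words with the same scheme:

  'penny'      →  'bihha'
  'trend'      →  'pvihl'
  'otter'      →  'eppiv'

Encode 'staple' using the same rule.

spubni

p(15)→b(1) and e(4)→i(8) fit y≡23x+20 (mod 26); the inverse of 23 mod 26 is 17. This is an affine cipher: with a=0,…,z=25, each position x becomes (23x+20) mod 26.
For staple: s(18)→23·18+20≡18=s; t(19)→23·19+20≡15=p; a(0)→23·0+20≡20=u; p(15)→23·15+20≡1=b; l(11)→23·11+20≡13=n; e(4)→23·4+20≡8=i (all mod 26).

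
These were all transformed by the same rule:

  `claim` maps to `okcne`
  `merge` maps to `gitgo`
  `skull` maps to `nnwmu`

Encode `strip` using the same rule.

The output letters match the input read backwards, each shifted +2: claim reversed is mialc. The word is reversed, then every letter is shifted forward by 2.
On strip: reverse → pirts; then shift: p+2=r, i+2=k, r+2=t, t+2=v, s+2=u.

rktvu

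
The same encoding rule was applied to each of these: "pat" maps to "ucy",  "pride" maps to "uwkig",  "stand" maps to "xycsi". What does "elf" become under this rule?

gqk

Two shifts are in play — +2 for a/e/i/o/u, +5 for every other letter.
On elf: e(vowel)+2=g, l(cons)+5=q, f(cons)+5=k.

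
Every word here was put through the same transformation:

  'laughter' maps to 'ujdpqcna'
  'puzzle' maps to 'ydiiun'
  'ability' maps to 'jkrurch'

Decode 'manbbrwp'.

dressing

Compare letters: l→u is +9, a→j is +9, u→d is +9 — a constant shift. Every letter moves 9 places later in the alphabet, wrapping around z→a.
Reversing it on manbbrwp: m−9=d, a−9=r, n−9=e, b−9=s, b−9=s, r−9=i, w−9=n, p−9=g.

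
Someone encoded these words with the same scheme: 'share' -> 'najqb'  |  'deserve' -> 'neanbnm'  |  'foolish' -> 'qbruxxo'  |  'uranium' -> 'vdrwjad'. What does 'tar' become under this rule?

Read the word backwards and shift each letter +9.
Applying it to tar: reverse → rat; then shift: r+9=a, a+9=j, t+9=c.

ajc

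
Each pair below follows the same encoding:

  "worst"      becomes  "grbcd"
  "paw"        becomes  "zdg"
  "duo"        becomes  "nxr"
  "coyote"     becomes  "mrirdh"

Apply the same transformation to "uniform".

The rule splits by letter class: vowels +3, consonants +10.
Applying it to uniform: u(vowel)+3=x, n(cons)+10=x, i(vowel)+3=l, f(cons)+10=p, o(vowel)+3=r, r(cons)+10=b, m(cons)+10=w.

xxlprbw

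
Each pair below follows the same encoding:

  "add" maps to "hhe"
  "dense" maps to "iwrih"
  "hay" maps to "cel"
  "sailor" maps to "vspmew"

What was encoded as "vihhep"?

ladder

The output letters match the input read backwards, each shifted +4: add reversed is dda. Read the word backwards and shift each letter +4.
Decoding vihhep: shift back: v−4=r, i−4=e, h−4=d, h−4=d, e−4=a, p−4=l → reddal; then reverse → ladder.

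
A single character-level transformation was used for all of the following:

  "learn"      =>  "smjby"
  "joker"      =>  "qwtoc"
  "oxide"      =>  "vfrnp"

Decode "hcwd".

In learn: l→s is +7, e→m is +8, a→j is +9, r→b is +10 — the shift increases by 1 each position. Each letter shifts forward by (position + 7), i.e. 7, 8, 9, … — the shift grows by one for each successive letter.
Reversing it on hcwd: h−7=a, c−8=u, w−9=n, d−10=t.

aunt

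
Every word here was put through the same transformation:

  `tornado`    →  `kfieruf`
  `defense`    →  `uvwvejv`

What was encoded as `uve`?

This is a Caesar cipher with shift 17.
Reversing it on uve: u−17=d, v−17=e, e−17=n.

den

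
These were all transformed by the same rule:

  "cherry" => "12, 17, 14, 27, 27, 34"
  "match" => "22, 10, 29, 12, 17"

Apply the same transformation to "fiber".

15, 18, 11, 14, 27

c is letter #3 and maps to 12: an offset of 9. Letters become their 1-based position plus 9 (so a→10, b→11, …).
Applying it to fiber: f=6→15, i=9→18, b=2→11, e=5→14, r=18→27.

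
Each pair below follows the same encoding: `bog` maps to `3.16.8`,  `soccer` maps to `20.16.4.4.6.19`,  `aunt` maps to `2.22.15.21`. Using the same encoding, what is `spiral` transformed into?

20.17.10.19.2.13

b is letter #2 and maps to 3: an offset of 1. The number is (letter's place in the alphabet, a=1) + 1.
For spiral: s=19→20, p=16→17, i=9→10, r=18→19, a=1→2, l=12→13.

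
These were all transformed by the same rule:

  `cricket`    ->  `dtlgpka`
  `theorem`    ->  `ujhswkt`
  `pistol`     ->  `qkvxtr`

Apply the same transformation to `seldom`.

tgohts

In cricket: c→d is +1, r→t is +2, i→l is +3, c→g is +4 — the shift increases by 1 each position. Each letter shifts forward by (position + 1), i.e. 1, 2, 3, … — the shift grows by one for each successive letter.
Applying it to seldom: s+1=t, e+2=g, l+3=o, d+4=h, o+5=t, m+6=s.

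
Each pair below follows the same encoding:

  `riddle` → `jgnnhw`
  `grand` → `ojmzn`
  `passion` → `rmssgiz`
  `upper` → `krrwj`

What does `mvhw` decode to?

r(17)→j(9) and i(8)→g(6) fit y≡9x+12 (mod 26); the inverse of 9 mod 26 is 3. Each letter's alphabet position (a=0..z=25) is mapped through 9·x+12 mod 26 — an affine cipher.
Reversing it on mvhw: m(12)→3·(12−12)≡0=a; v(21)→3·(21−12)≡1=b; h(7)→3·(7−12)≡11=l; w(22)→3·(22−12)≡4=e (all mod 26).

able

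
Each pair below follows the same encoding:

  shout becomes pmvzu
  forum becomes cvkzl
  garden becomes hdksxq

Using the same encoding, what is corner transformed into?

s(18)→p(15) and h(7)→m(12) fit y≡5x+3 (mod 26); the inverse of 5 mod 26 is 21. Each letter's alphabet position (a=0..z=25) is mapped through 5·x+3 mod 26 — an affine cipher.
Applying it to corner: c(2)→5·2+3≡13=n; o(14)→5·14+3≡21=v; r(17)→5·17+3≡10=k; n(13)→5·13+3≡16=q; e(4)→5·4+3≡23=x; r(17)→5·17+3≡10=k (all mod 26).

nvkqxk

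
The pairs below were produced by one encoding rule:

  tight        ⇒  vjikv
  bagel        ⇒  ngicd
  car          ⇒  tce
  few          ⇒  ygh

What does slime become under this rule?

goknu

The output letters match the input read backwards, each shifted +2: tight reversed is thgit. The word is reversed, then every letter is shifted forward by 2.
Applying it to slime: reverse → emils; then shift: e+2=g, m+2=o, i+2=k, l+2=n, s+2=u.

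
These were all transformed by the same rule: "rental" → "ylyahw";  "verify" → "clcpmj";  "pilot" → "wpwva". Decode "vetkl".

oxide

Shifts by position in rental: pos 0: r→y (+7), pos 1: e→l (+7), pos 2: n→y (+11), pos 3: t→a (+7), pos 4: a→h (+7), pos 5: l→w (+11) — repeating every 3. It's a Vigenère-style cipher with numeric key [7,7,11]: position i shifts by key[i mod 3].
Undoing it on vetkl: v−7=o, e−7=x, t−11=i, k−7=d, l−7=e.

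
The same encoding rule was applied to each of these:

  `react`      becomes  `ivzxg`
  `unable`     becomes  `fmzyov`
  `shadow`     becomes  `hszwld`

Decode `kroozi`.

This is the alphabet-reversal cipher (Atbash): a becomes z, b becomes y, etc.
Decoding kroozi: k↔p, r↔i, o↔l, o↔l, z↔a, i↔r.

pillar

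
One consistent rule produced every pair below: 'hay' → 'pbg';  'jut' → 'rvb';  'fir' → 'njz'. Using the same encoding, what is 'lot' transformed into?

tpb

The shift depends on letter class: consonant h→p is +8, but vowel a→b is +1. Vowels shift forward by 1 and consonants shift forward by 8.
For lot: l(cons)+8=t, o(vowel)+1=p, t(cons)+8=b.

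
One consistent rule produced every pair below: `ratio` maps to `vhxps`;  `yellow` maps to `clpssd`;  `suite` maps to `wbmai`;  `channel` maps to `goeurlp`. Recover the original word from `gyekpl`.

The shifts repeat in a cycle of length 2: positions 0,1,… shift by +4, +7, then the pattern repeats.
Decoding gyekpl: g−4=c, y−7=r, e−4=a, k−7=d, p−4=l, l−7=e.

cradle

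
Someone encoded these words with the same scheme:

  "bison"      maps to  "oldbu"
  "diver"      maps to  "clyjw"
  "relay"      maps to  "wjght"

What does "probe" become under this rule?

iwboj

b(1)→o(14) and i(8)→l(11) fit y≡7x+7 (mod 26); the inverse of 7 mod 26 is 15. Treating letters as 0–25, the rule is x ↦ 7x + 7 (mod 26).
Applying it to probe: p(15)→7·15+7≡8=i; r(17)→7·17+7≡22=w; o(14)→7·14+7≡1=b; b(1)→7·1+7≡14=o; e(4)→7·4+7≡9=j (all mod 26).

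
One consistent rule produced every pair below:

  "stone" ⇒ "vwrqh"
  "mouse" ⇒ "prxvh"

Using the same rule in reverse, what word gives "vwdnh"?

Compare letters: s→v is +3, t→w is +3, o→r is +3 — a constant shift. Every letter moves 3 places later in the alphabet, wrapping around z→a.
Decoding vwdnh: v−3=s, w−3=t, d−3=a, n−3=k, h−3=e.

stake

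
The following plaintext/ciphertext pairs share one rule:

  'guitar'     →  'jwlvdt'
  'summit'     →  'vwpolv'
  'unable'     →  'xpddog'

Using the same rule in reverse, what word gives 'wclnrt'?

Shifts by position in guitar: pos 0: g→j (+3), pos 1: u→w (+2), pos 2: i→l (+3), pos 3: t→v (+2) — repeating every 2. The shifts repeat in a cycle of length 2: positions 0,1,… shift by +3, +2, then the pattern repeats.
Undoing it on wclnrt: w−3=t, c−2=a, l−3=i, n−2=l, r−3=o, t−2=r.

tailor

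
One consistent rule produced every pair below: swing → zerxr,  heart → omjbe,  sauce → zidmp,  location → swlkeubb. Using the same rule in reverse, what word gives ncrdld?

guitar

In swing: s→z is +7, w→e is +8, i→r is +9, n→x is +10 — the shift increases by 1 each position. Each letter shifts forward by (position + 7), i.e. 7, 8, 9, … — the shift grows by one for each successive letter.
Undoing it on ncrdld: n−7=g, c−8=u, r−9=i, d−10=t, l−11=a, d−12=r.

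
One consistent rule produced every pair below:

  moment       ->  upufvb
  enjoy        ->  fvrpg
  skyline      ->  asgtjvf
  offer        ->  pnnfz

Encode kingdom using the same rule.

sjvolpu

The shift depends on letter class: consonant m→u is +8, but vowel o→p is +1. Vowels shift forward by 1 and consonants shift forward by 8.
On kingdom: k(cons)+8=s, i(vowel)+1=j, n(cons)+8=v, g(cons)+8=o, d(cons)+8=l, o(vowel)+1=p, m(cons)+8=u.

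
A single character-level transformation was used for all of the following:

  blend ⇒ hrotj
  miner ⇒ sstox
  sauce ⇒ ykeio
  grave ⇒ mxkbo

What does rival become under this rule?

The shift depends on letter class: consonant b→h is +6, but vowel e→o is +10. Two shifts are in play — +10 for a/e/i/o/u, +6 for every other letter.
Applying it to rival: r(cons)+6=x, i(vowel)+10=s, v(cons)+6=b, a(vowel)+10=k, l(cons)+6=r.

xsbkr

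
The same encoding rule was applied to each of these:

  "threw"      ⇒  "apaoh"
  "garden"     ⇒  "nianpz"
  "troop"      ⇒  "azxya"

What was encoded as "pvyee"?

input

In threw: t→a is +7, h→p is +8, r→a is +9, e→o is +10 — the shift increases by 1 each position. The shift increases by 1 at each position, starting from +7: 7, 8, 9, ….
Decoding pvyee: p−7=i, v−8=n, y−9=p, e−10=u, e−11=t.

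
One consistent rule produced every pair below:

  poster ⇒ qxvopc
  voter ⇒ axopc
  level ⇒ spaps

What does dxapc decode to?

cover

p(15)→q(16) and o(14)→x(23) fit y≡19x+17 (mod 26); the inverse of 19 mod 26 is 11. Each letter's alphabet position (a=0..z=25) is mapped through 19·x+17 mod 26 — an affine cipher.
Decoding dxapc: d(3)→11·(3−17)≡2=c; x(23)→11·(23−17)≡14=o; a(0)→11·(0−17)≡21=v; p(15)→11·(15−17)≡4=e; c(2)→11·(2−17)≡17=r (all mod 26).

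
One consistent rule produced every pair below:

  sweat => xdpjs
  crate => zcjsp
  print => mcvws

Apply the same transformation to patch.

mjsza

s(18)→x(23) and w(22)→d(3) fit y≡21x+9 (mod 26); the inverse of 21 mod 26 is 5. Each letter's alphabet position (a=0..z=25) is mapped through 21·x+9 mod 26 — an affine cipher.
For patch: p(15)→21·15+9≡12=m; a(0)→21·0+9≡9=j; t(19)→21·19+9≡18=s; c(2)→21·2+9≡25=z; h(7)→21·7+9≡0=a (all mod 26).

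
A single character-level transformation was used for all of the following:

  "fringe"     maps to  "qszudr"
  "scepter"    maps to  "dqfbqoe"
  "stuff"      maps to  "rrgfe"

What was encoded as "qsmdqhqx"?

leverage

The word is reversed, then every letter is shifted forward by 12.
Undoing it on qsmdqhqx: shift back: q−12=e, s−12=g, m−12=a, d−12=r, q−12=e, h−12=v, q−12=e, x−12=l → egarevel; then reverse → leverage.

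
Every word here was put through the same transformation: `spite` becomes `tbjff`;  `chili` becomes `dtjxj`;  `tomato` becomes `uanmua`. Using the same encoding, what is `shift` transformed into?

A repeating key of period 2 is used — shifts +1, +12 over and over.
On shift: s+1=t, h+12=t, i+1=j, f+12=r, t+1=u.

ttjru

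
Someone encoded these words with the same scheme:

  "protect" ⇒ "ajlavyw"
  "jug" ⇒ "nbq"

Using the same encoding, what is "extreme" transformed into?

ltlyael

The output letters match the input read backwards, each shifted +7: protect reversed is tcetorp. Read the word backwards and shift each letter +7.
For extreme: reverse → emertxe; then shift: e+7=l, m+7=t, e+7=l, r+7=y, t+7=a, x+7=e, e+7=l.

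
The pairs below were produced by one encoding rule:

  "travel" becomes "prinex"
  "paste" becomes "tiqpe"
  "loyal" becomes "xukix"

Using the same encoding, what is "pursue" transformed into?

torqoe

t(19)→p(15) and r(17)→r(17) fit y≡25x+8 (mod 26); the inverse of 25 mod 26 is 25. Each letter's alphabet position (a=0..z=25) is mapped through 25·x+8 mod 26 — an affine cipher.
Applying it to pursue: p(15)→25·15+8≡19=t; u(20)→25·20+8≡14=o; r(17)→25·17+8≡17=r; s(18)→25·18+8≡16=q; u(20)→25·20+8≡14=o; e(4)→25·4+8≡4=e (all mod 26).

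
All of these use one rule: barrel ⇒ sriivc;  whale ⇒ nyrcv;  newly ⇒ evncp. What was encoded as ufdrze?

Each letter is shifted forward by 17 in the alphabet (a Caesar shift of +17).
Undoing it on ufdrze: u−17=d, f−17=o, d−17=m, r−17=a, z−17=i, e−17=n.

domain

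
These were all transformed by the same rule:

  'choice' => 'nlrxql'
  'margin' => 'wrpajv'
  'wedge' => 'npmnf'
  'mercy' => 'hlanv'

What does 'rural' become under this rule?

ujada

The output letters match the input read backwards, each shifted +9: choice reversed is eciohc. Read the word backwards and shift each letter +9.
On rural: reverse → larur; then shift: l+9=u, a+9=j, r+9=a, u+9=d, r+9=a.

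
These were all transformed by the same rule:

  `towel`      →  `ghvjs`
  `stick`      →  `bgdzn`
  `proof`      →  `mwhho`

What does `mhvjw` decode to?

t(19)→g(6) and o(14)→h(7) fit y≡5x+15 (mod 26); the inverse of 5 mod 26 is 21. This is an affine cipher: with a=0,…,z=25, each position x becomes (5x+15) mod 26.
Reversing it on mhvjw: m(12)→21·(12−15)≡15=p; h(7)→21·(7−15)≡14=o; v(21)→21·(21−15)≡22=w; j(9)→21·(9−15)≡4=e; w(22)→21·(22−15)≡17=r (all mod 26).

power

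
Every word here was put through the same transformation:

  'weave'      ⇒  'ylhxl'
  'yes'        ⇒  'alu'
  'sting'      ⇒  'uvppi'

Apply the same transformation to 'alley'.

hnnla

The shift depends on letter class: consonant w→y is +2, but vowel e→l is +7. Vowels shift forward by 7 and consonants shift forward by 2.
For alley: a(vowel)+7=h, l(cons)+2=n, l(cons)+2=n, e(vowel)+7=l, y(cons)+2=a.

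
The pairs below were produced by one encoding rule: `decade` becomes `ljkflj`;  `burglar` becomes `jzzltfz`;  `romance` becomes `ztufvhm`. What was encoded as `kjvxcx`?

Shifts by position in decade: pos 0: d→l (+8), pos 1: e→j (+5), pos 2: c→k (+8), pos 3: a→f (+5) — repeating every 2. A repeating key of period 2 is used — shifts +8, +5 over and over.
Undoing it on kjvxcx: k−8=c, j−5=e, v−8=n, x−5=s, c−8=u, x−5=s.

census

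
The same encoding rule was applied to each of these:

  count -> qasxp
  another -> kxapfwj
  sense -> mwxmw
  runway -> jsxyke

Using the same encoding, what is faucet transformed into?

zksqwp

c(2)→q(16) and o(14)→a(0) fit y≡3x+10 (mod 26); the inverse of 3 mod 26 is 9. Treating letters as 0–25, the rule is x ↦ 3x + 10 (mod 26).
For faucet: f(5)→3·5+10≡25=z; a(0)→3·0+10≡10=k; u(20)→3·20+10≡18=s; c(2)→3·2+10≡16=q; e(4)→3·4+10≡22=w; t(19)→3·19+10≡15=p (all mod 26).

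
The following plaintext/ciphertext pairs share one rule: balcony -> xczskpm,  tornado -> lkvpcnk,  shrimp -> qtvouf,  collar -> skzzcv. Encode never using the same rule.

pibiv

b(1)→x(23) and a(0)→c(2) fit y≡21x+2 (mod 26); the inverse of 21 mod 26 is 5. Each letter's alphabet position (a=0..z=25) is mapped through 21·x+2 mod 26 — an affine cipher.
For never: n(13)→21·13+2≡15=p; e(4)→21·4+2≡8=i; v(21)→21·21+2≡1=b; e(4)→21·4+2≡8=i; r(17)→21·17+2≡21=v (all mod 26).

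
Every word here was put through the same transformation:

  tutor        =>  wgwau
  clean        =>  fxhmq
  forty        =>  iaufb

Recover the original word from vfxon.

Shifts by position in tutor: pos 0: t→w (+3), pos 1: u→g (+12), pos 2: t→w (+3), pos 3: o→a (+12) — repeating every 2. The shifts repeat in a cycle of length 2: positions 0,1,… shift by +3, +12, then the pattern repeats.
Reversing it on vfxon: v−3=s, f−12=t, x−3=u, o−12=c, n−3=k.

stuck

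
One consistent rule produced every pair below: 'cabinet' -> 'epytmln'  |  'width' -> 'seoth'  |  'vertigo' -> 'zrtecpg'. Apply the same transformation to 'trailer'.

The output letters match the input read backwards, each shifted +11: cabinet reversed is tenibac. Two steps: reverse the string, then apply a Caesar shift of +11.
On trailer: reverse → reliart; then shift: r+11=c, e+11=p, l+11=w, i+11=t, a+11=l, r+11=c, t+11=e.

cpwtlce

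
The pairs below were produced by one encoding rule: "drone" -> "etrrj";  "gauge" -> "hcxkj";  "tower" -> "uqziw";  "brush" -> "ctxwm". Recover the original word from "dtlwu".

In drone: d→e is +1, r→t is +2, o→r is +3, n→r is +4 — the shift increases by 1 each position. Each letter shifts forward by (position + 1), i.e. 1, 2, 3, … — the shift grows by one for each successive letter.
Reversing it on dtlwu: d−1=c, t−2=r, l−3=i, w−4=s, u−5=p.

crisp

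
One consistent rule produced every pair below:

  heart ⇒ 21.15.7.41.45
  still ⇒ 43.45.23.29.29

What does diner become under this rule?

13.23.33.15.41

The formula is n = 2×(alphabet index, a=1) + 5.
For diner: d=4→13, i=9→23, n=14→33, e=5→15, r=18→41.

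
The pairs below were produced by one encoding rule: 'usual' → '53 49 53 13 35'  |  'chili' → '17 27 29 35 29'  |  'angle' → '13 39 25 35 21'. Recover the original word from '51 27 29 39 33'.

u(#21)→53 and s(#19)→49: differences scale by 2, so n = 2·pos + 11. Each letter becomes 2×(its alphabet position, a=1..z=26) + 11.
Reversing it on 51 27 29 39 33: 51→(51−11)÷2=20=t, 27→(27−11)÷2=8=h, 29→(29−11)÷2=9=i, 39→(39−11)÷2=14=n, 33→(33−11)÷2=11=k.

think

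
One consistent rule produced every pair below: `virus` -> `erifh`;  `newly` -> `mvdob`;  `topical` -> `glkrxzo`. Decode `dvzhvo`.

weasel

Each pair mirrors across the alphabet (v↔e, i↔r, r↔i): positions sum to 25. Letters are reflected about the middle of the alphabet (position → 25−position): Atbash.
Undoing it on dvzhvo: d↔w, v↔e, z↔a, h↔s, v↔e, o↔l.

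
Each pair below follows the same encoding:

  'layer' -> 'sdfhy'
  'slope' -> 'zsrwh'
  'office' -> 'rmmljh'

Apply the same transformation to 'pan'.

wdu

The shift depends on letter class: consonant l→s is +7, but vowel a→d is +3. Two shifts are in play — +3 for a/e/i/o/u, +7 for every other letter.
On pan: p(cons)+7=w, a(vowel)+3=d, n(cons)+7=u.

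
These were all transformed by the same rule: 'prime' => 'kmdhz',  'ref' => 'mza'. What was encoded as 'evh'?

jam

Compare letters: p→k is +21, r→m is +21, i→d is +21 — a constant shift. This is a Caesar cipher with shift 21.
Undoing it on evh: e−21=j, v−21=a, h−21=m.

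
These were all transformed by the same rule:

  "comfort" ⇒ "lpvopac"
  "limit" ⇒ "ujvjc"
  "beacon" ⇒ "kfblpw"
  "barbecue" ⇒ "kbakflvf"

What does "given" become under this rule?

The shift depends on letter class: consonant c→l is +9, but vowel o→p is +1. Two shifts are in play — +1 for a/e/i/o/u, +9 for every other letter.
On given: g(cons)+9=p, i(vowel)+1=j, v(cons)+9=e, e(vowel)+1=f, n(cons)+9=w.

pjefw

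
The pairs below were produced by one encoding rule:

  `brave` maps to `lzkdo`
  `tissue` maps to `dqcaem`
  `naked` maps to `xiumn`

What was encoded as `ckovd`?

Shifts by position in brave: pos 0: b→l (+10), pos 1: r→z (+8), pos 2: a→k (+10), pos 3: v→d (+8) — repeating every 2. A repeating key of period 2 is used — shifts +10, +8 over and over.
Reversing it on ckovd: c−10=s, k−8=c, o−10=e, v−8=n, d−10=t.

scent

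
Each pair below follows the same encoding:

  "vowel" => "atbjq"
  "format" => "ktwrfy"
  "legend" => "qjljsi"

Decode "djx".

Compare letters: v→a is +5, o→t is +5, w→b is +5 — a constant shift. Every letter moves 5 places later in the alphabet, wrapping around z→a.
Reversing it on djx: d−5=y, j−5=e, x−5=s.

yes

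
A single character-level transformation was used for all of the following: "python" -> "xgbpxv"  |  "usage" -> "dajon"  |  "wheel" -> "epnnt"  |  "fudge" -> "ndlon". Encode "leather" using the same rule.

tnjbpnz

The shift depends on letter class: consonant p→x is +8, but vowel o→x is +9. Vowels shift forward by 9 and consonants shift forward by 8.
For leather: l(cons)+8=t, e(vowel)+9=n, a(vowel)+9=j, t(cons)+8=b, h(cons)+8=p, e(vowel)+9=n, r(cons)+8=z.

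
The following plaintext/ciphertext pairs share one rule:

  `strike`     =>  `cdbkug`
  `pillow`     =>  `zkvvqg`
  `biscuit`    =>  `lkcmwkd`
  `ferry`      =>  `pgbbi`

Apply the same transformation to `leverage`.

The rule splits by letter class: vowels +2, consonants +10.
For leverage: l(cons)+10=v, e(vowel)+2=g, v(cons)+10=f, e(vowel)+2=g, r(cons)+10=b, a(vowel)+2=c, g(cons)+10=q, e(vowel)+2=g.

vgfgbcqg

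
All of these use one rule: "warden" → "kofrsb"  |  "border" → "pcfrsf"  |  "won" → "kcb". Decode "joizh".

vault

It's a constant shift of +14 (ROT14).
Decoding joizh: j−14=v, o−14=a, i−14=u, z−14=l, h−14=t.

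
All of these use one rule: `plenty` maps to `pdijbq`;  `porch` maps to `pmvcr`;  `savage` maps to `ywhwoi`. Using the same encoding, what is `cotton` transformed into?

cmbbmj

p(15)→p(15) and l(11)→d(3) fit y≡3x+22 (mod 26); the inverse of 3 mod 26 is 9. Each letter's alphabet position (a=0..z=25) is mapped through 3·x+22 mod 26 — an affine cipher.
For cotton: c(2)→3·2+22≡2=c; o(14)→3·14+22≡12=m; t(19)→3·19+22≡1=b; t(19)→3·19+22≡1=b; o(14)→3·14+22≡12=m; n(13)→3·13+22≡9=j (all mod 26).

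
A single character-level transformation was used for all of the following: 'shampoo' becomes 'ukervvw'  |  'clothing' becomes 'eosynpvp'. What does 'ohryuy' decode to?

In shampoo: s→u is +2, h→k is +3, a→e is +4, m→r is +5 — the shift increases by 1 each position. Letter i (0-indexed) is shifted by i+2, so successive shifts are 2, 3, 4, ….
Undoing it on ohryuy: o−2=m, h−3=e, r−4=n, y−5=t, u−6=o, y−7=r.

mentor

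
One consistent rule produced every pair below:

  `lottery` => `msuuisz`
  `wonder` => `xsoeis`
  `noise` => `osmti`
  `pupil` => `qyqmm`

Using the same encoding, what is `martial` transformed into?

nesumem

The shift depends on letter class: consonant l→m is +1, but vowel o→s is +4. Vowels shift forward by 4 and consonants shift forward by 1.
For martial: m(cons)+1=n, a(vowel)+4=e, r(cons)+1=s, t(cons)+1=u, i(vowel)+4=m, a(vowel)+4=e, l(cons)+1=m.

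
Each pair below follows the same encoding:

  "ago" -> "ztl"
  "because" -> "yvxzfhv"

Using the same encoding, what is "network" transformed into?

Each pair mirrors across the alphabet (a↔z, g↔t, o↔l): positions sum to 25. Letters are reflected about the middle of the alphabet (position → 25−position): Atbash.
Applying it to network: n↔m, e↔v, t↔g, w↔d, o↔l, r↔i, k↔p.

mvgdlip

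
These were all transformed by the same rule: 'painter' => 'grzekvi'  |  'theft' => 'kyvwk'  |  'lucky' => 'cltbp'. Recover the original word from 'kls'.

Compare letters: p→g is +17, a→r is +17, i→z is +17 — a constant shift. Each letter is shifted forward by 17 in the alphabet (a Caesar shift of +17).
Decoding kls: k−17=t, l−17=u, s−17=b.

tub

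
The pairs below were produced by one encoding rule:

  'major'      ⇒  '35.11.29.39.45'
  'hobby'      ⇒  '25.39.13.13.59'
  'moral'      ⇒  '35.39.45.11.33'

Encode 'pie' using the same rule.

Each letter becomes 2×(its alphabet position, a=1..z=26) + 9.
Applying it to pie: p=16→41, i=9→27, e=5→19.

41.27.19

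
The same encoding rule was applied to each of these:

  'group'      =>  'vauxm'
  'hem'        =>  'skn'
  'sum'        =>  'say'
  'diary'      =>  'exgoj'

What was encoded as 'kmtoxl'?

The output letters match the input read backwards, each shifted +6: group reversed is puorg. Read the word backwards and shift each letter +6.
Reversing it on kmtoxl: shift back: k−6=e, m−6=g, t−6=n, o−6=i, x−6=r, l−6=f → egnirf; then reverse → fringe.

fringe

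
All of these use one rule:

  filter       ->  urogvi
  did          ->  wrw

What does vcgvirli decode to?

exterior

This is the alphabet-reversal cipher (Atbash): a becomes z, b becomes y, etc.
Decoding vcgvirli: v↔e, c↔x, g↔t, v↔e, i↔r, r↔i, l↔o, i↔r.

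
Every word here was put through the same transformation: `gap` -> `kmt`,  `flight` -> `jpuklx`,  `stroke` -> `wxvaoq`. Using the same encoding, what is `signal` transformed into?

wukrmp

Two shifts are in play — +12 for a/e/i/o/u, +4 for every other letter.
For signal: s(cons)+4=w, i(vowel)+12=u, g(cons)+4=k, n(cons)+4=r, a(vowel)+12=m, l(cons)+4=p.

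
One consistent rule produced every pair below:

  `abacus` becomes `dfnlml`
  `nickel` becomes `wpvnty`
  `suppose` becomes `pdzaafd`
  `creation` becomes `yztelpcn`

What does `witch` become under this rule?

The output letters match the input read backwards, each shifted +11: abacus reversed is sucaba. Two steps: reverse the string, then apply a Caesar shift of +11.
For witch: reverse → hctiw; then shift: h+11=s, c+11=n, t+11=e, i+11=t, w+11=h.

sneth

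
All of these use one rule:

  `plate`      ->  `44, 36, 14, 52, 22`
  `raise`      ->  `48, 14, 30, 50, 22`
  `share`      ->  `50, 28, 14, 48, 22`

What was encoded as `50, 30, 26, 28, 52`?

Each letter becomes 2×(its alphabet position, a=1..z=26) + 12.
Reversing it on 50, 30, 26, 28, 52: 50→(50−12)÷2=19=s, 30→(30−12)÷2=9=i, 26→(26−12)÷2=7=g, 28→(28−12)÷2=8=h, 52→(52−12)÷2=20=t.

sight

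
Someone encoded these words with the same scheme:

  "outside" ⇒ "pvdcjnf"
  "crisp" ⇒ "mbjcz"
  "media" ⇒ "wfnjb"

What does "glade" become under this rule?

qvbnf

The rule splits by letter class: vowels +1, consonants +10.
Applying it to glade: g(cons)+10=q, l(cons)+10=v, a(vowel)+1=b, d(cons)+10=n, e(vowel)+1=f.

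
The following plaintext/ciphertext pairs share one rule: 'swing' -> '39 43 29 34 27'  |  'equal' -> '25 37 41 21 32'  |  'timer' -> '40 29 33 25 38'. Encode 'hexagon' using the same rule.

28 25 44 21 27 35 34

s is letter #19 and maps to 39: an offset of 20. Letters become their 1-based position plus 20 (so a→21, b→22, …).
For hexagon: h=8→28, e=5→25, x=24→44, a=1→21, g=7→27, o=15→35, n=14→34.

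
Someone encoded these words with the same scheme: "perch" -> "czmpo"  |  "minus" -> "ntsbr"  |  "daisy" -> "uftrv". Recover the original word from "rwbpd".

stuck

p(15)→c(2) and e(4)→z(25) fit y≡5x+5 (mod 26); the inverse of 5 mod 26 is 21. Each letter's alphabet position (a=0..z=25) is mapped through 5·x+5 mod 26 — an affine cipher.
Undoing it on rwbpd: r(17)→21·(17−5)≡18=s; w(22)→21·(22−5)≡19=t; b(1)→21·(1−5)≡20=u; p(15)→21·(15−5)≡2=c; d(3)→21·(3−5)≡10=k (all mod 26).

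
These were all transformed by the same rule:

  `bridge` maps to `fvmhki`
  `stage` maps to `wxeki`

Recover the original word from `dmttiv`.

zipper

Compare letters: b→f is +4, r→v is +4, i→m is +4 — a constant shift. Each letter is shifted forward by 4 in the alphabet (a Caesar shift of +4).
Undoing it on dmttiv: d−4=z, m−4=i, t−4=p, t−4=p, i−4=e, v−4=r.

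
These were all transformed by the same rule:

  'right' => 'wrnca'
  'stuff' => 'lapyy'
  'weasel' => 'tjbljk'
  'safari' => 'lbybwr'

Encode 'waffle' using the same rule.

tbyykj

r(17)→w(22) and i(8)→r(17) fit y≡15x+1 (mod 26); the inverse of 15 mod 26 is 7. This is an affine cipher: with a=0,…,z=25, each position x becomes (15x+1) mod 26.
On waffle: w(22)→15·22+1≡19=t; a(0)→15·0+1≡1=b; f(5)→15·5+1≡24=y; f(5)→15·5+1≡24=y; l(11)→15·11+1≡10=k; e(4)→15·4+1≡9=j (all mod 26).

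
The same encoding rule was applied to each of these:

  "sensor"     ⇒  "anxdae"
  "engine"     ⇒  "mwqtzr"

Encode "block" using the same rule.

In sensor: s→a is +8, e→n is +9, n→x is +10, s→d is +11 — the shift increases by 1 each position. Letter i (0-indexed) is shifted by i+8, so successive shifts are 8, 9, 10, ….
Applying it to block: b+8=j, l+9=u, o+10=y, c+11=n, k+12=w.

juynw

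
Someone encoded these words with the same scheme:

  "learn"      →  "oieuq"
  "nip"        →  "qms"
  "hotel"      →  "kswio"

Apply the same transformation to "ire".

The shift depends on letter class: consonant l→o is +3, but vowel e→i is +4. The rule splits by letter class: vowels +4, consonants +3.
Applying it to ire: i(vowel)+4=m, r(cons)+3=u, e(vowel)+4=i.

mui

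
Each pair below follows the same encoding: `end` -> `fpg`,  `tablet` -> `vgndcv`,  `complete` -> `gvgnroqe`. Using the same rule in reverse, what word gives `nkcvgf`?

The word is reversed, then every letter is shifted forward by 2.
Decoding nkcvgf: shift back: n−2=l, k−2=i, c−2=a, v−2=t, g−2=e, f−2=d → liated; then reverse → detail.

detail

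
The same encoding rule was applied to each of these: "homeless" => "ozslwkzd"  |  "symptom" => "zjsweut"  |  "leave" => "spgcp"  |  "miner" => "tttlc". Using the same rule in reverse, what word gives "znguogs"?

Shifts by position in homeless: pos 0: h→o (+7), pos 1: o→z (+11), pos 2: m→s (+6), pos 3: e→l (+7), pos 4: l→w (+11), pos 5: e→k (+6) — repeating every 3. The shifts repeat in a cycle of length 3: positions 0,1,… shift by +7, +11, +6, then the pattern repeats.
Undoing it on znguogs: z−7=s, n−11=c, g−6=a, u−7=n, o−11=d, g−6=a, s−7=l.

scandal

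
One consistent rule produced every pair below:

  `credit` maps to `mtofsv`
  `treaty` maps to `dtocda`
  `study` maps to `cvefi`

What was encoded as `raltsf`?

Shifts by position in credit: pos 0: c→m (+10), pos 1: r→t (+2), pos 2: e→o (+10), pos 3: d→f (+2) — repeating every 2. The shifts repeat in a cycle of length 2: positions 0,1,… shift by +10, +2, then the pattern repeats.
Decoding raltsf: r−10=h, a−2=y, l−10=b, t−2=r, s−10=i, f−2=d.

hybrid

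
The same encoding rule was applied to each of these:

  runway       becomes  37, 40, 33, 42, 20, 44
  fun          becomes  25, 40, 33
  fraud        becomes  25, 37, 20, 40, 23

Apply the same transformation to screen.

The number is (letter's place in the alphabet, a=1) + 19.
On screen: s=19→38, c=3→22, r=18→37, e=5→24, e=5→24, n=14→33.

38, 22, 37, 24, 24, 33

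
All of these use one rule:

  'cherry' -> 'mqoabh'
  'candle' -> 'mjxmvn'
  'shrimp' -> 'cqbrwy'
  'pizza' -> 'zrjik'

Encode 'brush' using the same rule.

laebr

Shifts by position in cherry: pos 0: c→m (+10), pos 1: h→q (+9), pos 2: e→o (+10), pos 3: r→a (+9) — repeating every 2. A repeating key of period 2 is used — shifts +10, +9 over and over.
For brush: b+10=l, r+9=a, u+10=e, s+9=b, h+10=r.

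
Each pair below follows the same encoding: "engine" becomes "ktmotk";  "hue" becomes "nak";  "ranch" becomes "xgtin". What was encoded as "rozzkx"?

Compare letters: e→k is +6, n→t is +6, g→m is +6 — a constant shift. It's a constant shift of +6 (ROT6).
Reversing it on rozzkx: r−6=l, o−6=i, z−6=t, z−6=t, k−6=e, x−6=r.

litter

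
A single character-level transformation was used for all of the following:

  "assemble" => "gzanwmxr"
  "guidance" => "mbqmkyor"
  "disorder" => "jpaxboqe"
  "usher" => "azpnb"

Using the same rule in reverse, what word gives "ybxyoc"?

supper

Each letter shifts forward by (position + 6), i.e. 6, 7, 8, … — the shift grows by one for each successive letter.
Undoing it on ybxyoc: y−6=s, b−7=u, x−8=p, y−9=p, o−10=e, c−11=r.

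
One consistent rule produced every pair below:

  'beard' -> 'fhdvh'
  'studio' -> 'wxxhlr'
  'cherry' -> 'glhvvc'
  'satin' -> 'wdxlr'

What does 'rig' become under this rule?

The shift depends on letter class: consonant b→f is +4, but vowel e→h is +3. Two shifts are in play — +3 for a/e/i/o/u, +4 for every other letter.
Applying it to rig: r(cons)+4=v, i(vowel)+3=l, g(cons)+4=k.

vlk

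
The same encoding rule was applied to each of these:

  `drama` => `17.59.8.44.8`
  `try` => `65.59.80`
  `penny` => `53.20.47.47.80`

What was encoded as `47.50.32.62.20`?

Each letter becomes 3×(its alphabet position, a=1..z=26) + 5.
Undoing it on 47.50.32.62.20: 47→(47−5)÷3=14=n, 50→(50−5)÷3=15=o, 32→(32−5)÷3=9=i, 62→(62−5)÷3=19=s, 20→(20−5)÷3=5=e.

noise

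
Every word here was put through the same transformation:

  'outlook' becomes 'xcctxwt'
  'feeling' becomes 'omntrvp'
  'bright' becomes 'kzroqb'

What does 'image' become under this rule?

rujon

Shifts by position in outlook: pos 0: o→x (+9), pos 1: u→c (+8), pos 2: t→c (+9), pos 3: l→t (+8) — repeating every 2. A repeating key of period 2 is used — shifts +9, +8 over and over.
For image: i+9=r, m+8=u, a+9=j, g+8=o, e+9=n.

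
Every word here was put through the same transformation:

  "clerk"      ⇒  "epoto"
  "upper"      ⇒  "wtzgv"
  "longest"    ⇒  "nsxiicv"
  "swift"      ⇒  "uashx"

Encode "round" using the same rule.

tseph

Shifts by position in clerk: pos 0: c→e (+2), pos 1: l→p (+4), pos 2: e→o (+10), pos 3: r→t (+2), pos 4: k→o (+4) — repeating every 3. The shifts repeat in a cycle of length 3: positions 0,1,… shift by +2, +4, +10, then the pattern repeats.
For round: r+2=t, o+4=s, u+10=e, n+2=p, d+4=h.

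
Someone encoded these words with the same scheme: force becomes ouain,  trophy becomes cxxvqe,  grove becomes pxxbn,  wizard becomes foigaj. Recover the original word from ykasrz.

permit

The shifts repeat in a cycle of length 2: positions 0,1,… shift by +9, +6, then the pattern repeats.
Reversing it on ykasrz: y−9=p, k−6=e, a−9=r, s−6=m, r−9=i, z−6=t.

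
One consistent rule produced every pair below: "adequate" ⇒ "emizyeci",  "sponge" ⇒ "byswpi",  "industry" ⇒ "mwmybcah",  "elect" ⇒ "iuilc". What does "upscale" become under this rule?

yybleui

The shift depends on letter class: consonant d→m is +9, but vowel a→e is +4. Two shifts are in play — +4 for a/e/i/o/u, +9 for every other letter.
Applying it to upscale: u(vowel)+4=y, p(cons)+9=y, s(cons)+9=b, c(cons)+9=l, a(vowel)+4=e, l(cons)+9=u, e(vowel)+4=i.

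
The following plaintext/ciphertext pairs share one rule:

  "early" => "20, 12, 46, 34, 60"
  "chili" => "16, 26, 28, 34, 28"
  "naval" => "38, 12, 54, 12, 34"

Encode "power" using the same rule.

The formula is n = 2×(alphabet index, a=1) + 10.
On power: p=16→42, o=15→40, w=23→56, e=5→20, r=18→46.

42, 40, 56, 20, 46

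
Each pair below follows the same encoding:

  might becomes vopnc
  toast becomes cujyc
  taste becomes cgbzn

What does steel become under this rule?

bznku

Shifts by position in might: pos 0: m→v (+9), pos 1: i→o (+6), pos 2: g→p (+9), pos 3: h→n (+6) — repeating every 2. The shifts repeat in a cycle of length 2: positions 0,1,… shift by +9, +6, then the pattern repeats.
Applying it to steel: s+9=b, t+6=z, e+9=n, e+6=k, l+9=u.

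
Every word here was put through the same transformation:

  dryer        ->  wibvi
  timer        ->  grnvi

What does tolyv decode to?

Each letter is replaced by its mirror in the alphabet: a↔z, b↔y, c↔x, and so on (the Atbash cipher).
Undoing it on tolyv: t↔g, o↔l, l↔o, y↔b, v↔e.

globe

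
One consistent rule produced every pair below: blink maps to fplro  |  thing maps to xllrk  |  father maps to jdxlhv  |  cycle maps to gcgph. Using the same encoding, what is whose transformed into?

The shift depends on letter class: consonant b→f is +4, but vowel i→l is +3. The rule splits by letter class: vowels +3, consonants +4.
Applying it to whose: w(cons)+4=a, h(cons)+4=l, o(vowel)+3=r, s(cons)+4=w, e(vowel)+3=h.

alrwh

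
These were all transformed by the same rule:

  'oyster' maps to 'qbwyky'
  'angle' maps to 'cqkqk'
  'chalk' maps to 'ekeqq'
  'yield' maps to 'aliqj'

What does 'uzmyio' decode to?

switch

The shift increases by 1 at each position, starting from +2: 2, 3, 4, ….
Undoing it on uzmyio: u−2=s, z−3=w, m−4=i, y−5=t, i−6=c, o−7=h.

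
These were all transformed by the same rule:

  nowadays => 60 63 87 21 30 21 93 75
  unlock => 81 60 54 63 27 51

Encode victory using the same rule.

84 45 27 78 63 72 93

n(#14)→60 and o(#15)→63: differences scale by 3, so n = 3·pos + 18. With a=1..z=26, the number is 3·pos + 18.
On victory: v=22→84, i=9→45, c=3→27, t=20→78, o=15→63, r=18→72, y=25→93.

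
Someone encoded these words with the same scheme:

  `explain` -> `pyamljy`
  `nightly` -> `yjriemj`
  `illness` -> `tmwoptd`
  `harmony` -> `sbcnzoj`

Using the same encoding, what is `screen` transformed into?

ddcfpo

A repeating key of period 2 is used — shifts +11, +1 over and over.
On screen: s+11=d, c+1=d, r+11=c, e+1=f, e+11=p, n+1=o.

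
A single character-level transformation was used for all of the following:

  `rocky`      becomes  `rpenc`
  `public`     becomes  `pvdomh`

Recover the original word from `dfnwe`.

delta

In rocky: r→r is +0, o→p is +1, c→e is +2, k→n is +3 — the shift increases by 1 each position. Letter i (0-indexed) is shifted by i+0, so successive shifts are 0, 1, 2, ….
Undoing it on dfnwe: d−0=d, f−1=e, n−2=l, w−3=t, e−4=a.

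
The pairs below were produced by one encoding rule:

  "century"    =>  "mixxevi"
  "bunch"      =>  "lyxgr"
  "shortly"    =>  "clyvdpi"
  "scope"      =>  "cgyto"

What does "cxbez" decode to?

strap

A repeating key of period 2 is used — shifts +10, +4 over and over.
Reversing it on cxbez: c−10=s, x−4=t, b−10=r, e−4=a, z−10=p.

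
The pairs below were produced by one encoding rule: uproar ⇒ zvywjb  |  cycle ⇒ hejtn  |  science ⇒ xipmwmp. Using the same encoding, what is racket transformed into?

wgjsnd

In uproar: u→z is +5, p→v is +6, r→y is +7, o→w is +8 — the shift increases by 1 each position. The shift increases by 1 at each position, starting from +5: 5, 6, 7, ….
For racket: r+5=w, a+6=g, c+7=j, k+8=s, e+9=n, t+10=d.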